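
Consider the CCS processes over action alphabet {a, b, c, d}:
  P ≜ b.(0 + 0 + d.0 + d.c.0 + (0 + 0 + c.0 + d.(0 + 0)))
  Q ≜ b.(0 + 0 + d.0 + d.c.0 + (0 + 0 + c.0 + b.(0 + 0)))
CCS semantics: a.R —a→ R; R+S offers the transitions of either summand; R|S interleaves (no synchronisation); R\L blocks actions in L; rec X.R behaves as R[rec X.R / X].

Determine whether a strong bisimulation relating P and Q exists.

P's transition system — 5 states:
  s0 = b.(0 + 0 + d.0 + d.c.0 + (0 + 0 + c.0 + d.(0 + 0))) | -b-> s1
  s1 = 0 + 0 + d.0 + d.c.0 + (0 + 0 + c.0 + d.(0 + 0)) | -c-> s2, -d-> s2, -d-> s3, -d-> s4
  s2 = 0 | stopped
  s3 = 0 + 0 | stopped
  s4 = c.0 | -c-> s2
Q's transition system — 5 states:
  t0 = b.(0 + 0 + d.0 + d.c.0 + (0 + 0 + c.0 + b.(0 + 0))) | -b-> t1
  t1 = 0 + 0 + d.0 + d.c.0 + (0 + 0 + c.0 + b.(0 + 0)) | -b-> t2, -c-> t3, -d-> t3, -d-> t4
  t2 = 0 + 0 | stopped
  t3 = 0 | stopped
  t4 = c.0 | -c-> t3
Partition-refinement fixed point:
  B0 = {s0}
  B1 = {s1}
  B2 = {s4, t4}
  B3 = {s2, s3, t2, t3}
  B4 = {t0}
  B5 = {t1}
s0 ∈ B0, t0 ∈ B4 → different blocks

not bisimilar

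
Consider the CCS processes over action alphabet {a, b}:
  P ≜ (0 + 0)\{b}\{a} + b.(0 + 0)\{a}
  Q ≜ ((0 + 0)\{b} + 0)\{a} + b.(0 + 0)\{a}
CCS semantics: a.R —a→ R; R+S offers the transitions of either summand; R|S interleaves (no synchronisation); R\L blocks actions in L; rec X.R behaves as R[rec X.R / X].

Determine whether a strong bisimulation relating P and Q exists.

P's transition system — 2 states:
  p0 = (0 + 0)\{b}\{a} + b.(0 + 0)\{a} → -b-> p1
  p1 = (0 + 0)\{a} → deadlocked
Q's transition system — 2 states:
  q0 = ((0 + 0)\{b} + 0)\{a} + b.(0 + 0)\{a} → -b-> q1
  q1 = (0 + 0)\{a} → deadlocked
Coarsest stable partition (strong bisimilarity classes):
  B0 = {p0, q0}
  B1 = {p1, q1}
p0 ∈ B0, q0 ∈ B0 → same block

YES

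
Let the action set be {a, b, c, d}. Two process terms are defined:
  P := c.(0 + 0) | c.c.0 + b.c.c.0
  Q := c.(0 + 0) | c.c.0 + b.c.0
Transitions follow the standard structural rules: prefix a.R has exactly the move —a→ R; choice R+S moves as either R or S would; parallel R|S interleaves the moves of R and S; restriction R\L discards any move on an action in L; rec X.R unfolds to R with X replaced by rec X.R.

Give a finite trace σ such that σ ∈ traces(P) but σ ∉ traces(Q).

Reachable graph of P (9 states):
  u0 = c.(0 + 0) | c.c.0 + b.c.c.0 ⊢ ··b··> u1, ··c··> u2, ··c··> u3
  u1 = c.c.0 ⊢ ··c··> u4
  u2 = (0 + 0) | c.c.0 ⊢ ··c··> u5
  u3 = c.(0 + 0) | c.0 ⊢ ··c··> u5, ··c··> u6
  u4 = c.0 ⊢ ··c··> u7
  u5 = (0 + 0) | c.0 ⊢ ··c··> u8
  u6 = c.(0 + 0) | 0 ⊢ ··c··> u8
  u7 = 0 ⊢ deadlocked
  u8 = (0 + 0) | 0 ⊢ deadlocked
Reachable graph of Q (8 states):
  v0 = c.(0 + 0) | c.c.0 + b.c.0 ⊢ ··b··> v1, ··c··> v2, ··c··> v3
  v1 = c.0 ⊢ ··c··> v4
  v2 = (0 + 0) | c.c.0 ⊢ ··c··> v5
  v3 = c.(0 + 0) | c.0 ⊢ ··c··> v5, ··c··> v6
  v4 = 0 ⊢ deadlocked
  v5 = (0 + 0) | c.0 ⊢ ··c··> v7
  v6 = c.(0 + 0) | 0 ⊢ ··c··> v7
  v7 = (0 + 0) | 0 ⊢ deadlocked
Trace ⟨bcc⟩ through P, begin at {u0}:
  step 1 (b): {u1}
  step 2 (c): {u4}
  step 3 (c): {u7}
  — P admits the full trace.
Trace ⟨bcc⟩ through Q, begin at {v0}:
  step 1 (b): {v1}
  step 2 (c): {v4}
  step 3 (c): ∅  — Q cannot continue

bcc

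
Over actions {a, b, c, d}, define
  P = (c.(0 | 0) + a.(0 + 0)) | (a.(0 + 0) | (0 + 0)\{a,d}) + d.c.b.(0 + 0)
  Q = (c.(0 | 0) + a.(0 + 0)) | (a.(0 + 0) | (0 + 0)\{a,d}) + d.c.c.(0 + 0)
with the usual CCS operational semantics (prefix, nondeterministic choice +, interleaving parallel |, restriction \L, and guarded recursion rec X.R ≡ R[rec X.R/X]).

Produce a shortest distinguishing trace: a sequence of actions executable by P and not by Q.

dcb

P's transition system — 9 states:
  p0 = (c.(0 | 0) + a.(0 + 0)) | (a.(0 + 0) | (0 + 0)\{a,d}) + d.c.b.(0 + 0) | =a=> p1, =a=> p2, =c=> p3, =d=> p4
  p1 = (0 + 0) | (a.(0 + 0) | (0 + 0)\{a,d}) | =a=> p5
  p2 = (c.(0 | 0) + a.(0 + 0)) | ((0 + 0) | (0 + 0)\{a,d}) | =a=> p5, =c=> p6
  p3 = 0 | 0 | (a.(0 + 0) | (0 + 0)\{a,d}) | =a=> p6
  p4 = c.b.(0 + 0) | =c=> p7
  p5 = (0 + 0) | ((0 + 0) | (0 + 0)\{a,d}) | (no moves)
  p6 = 0 | 0 | ((0 + 0) | (0 + 0)\{a,d}) | (no moves)
  p7 = b.(0 + 0) | =b=> p8
  p8 = 0 + 0 | (no moves)
Q's transition system — 9 states:
  q0 = (c.(0 | 0) + a.(0 + 0)) | (a.(0 + 0) | (0 + 0)\{a,d}) + d.c.c.(0 + 0) | =a=> q1, =a=> q2, =c=> q3, =d=> q4
  q1 = (0 + 0) | (a.(0 + 0) | (0 + 0)\{a,d}) | =a=> q5
  q2 = (c.(0 | 0) + a.(0 + 0)) | ((0 + 0) | (0 + 0)\{a,d}) | =a=> q5, =c=> q6
  q3 = 0 | 0 | (a.(0 + 0) | (0 + 0)\{a,d}) | =a=> q6
  q4 = c.c.(0 + 0) | =c=> q7
  q5 = (0 + 0) | ((0 + 0) | (0 + 0)\{a,d}) | (no moves)
  q6 = 0 | 0 | ((0 + 0) | (0 + 0)\{a,d}) | (no moves)
  q7 = c.(0 + 0) | =c=> q8
  q8 = 0 + 0 | (no moves)
Executing dcb from P (initial set {p0}):
  after d @ step 1: {p4}
  after c @ step 2: {p7}
  after b @ step 3: {p8}
  — P admits the full trace.
Executing dcb from Q (initial set {q0}):
  after d @ step 1: {q4}
  after c @ step 2: {q7}
  after b @ step 3: ∅  — Q cannot continue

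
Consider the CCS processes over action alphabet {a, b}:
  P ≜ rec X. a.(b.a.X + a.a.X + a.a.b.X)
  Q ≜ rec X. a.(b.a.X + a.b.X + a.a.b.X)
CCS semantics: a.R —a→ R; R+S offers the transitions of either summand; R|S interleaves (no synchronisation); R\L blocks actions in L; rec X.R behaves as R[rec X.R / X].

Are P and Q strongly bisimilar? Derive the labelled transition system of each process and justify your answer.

P's transition system — 5 states:
  p0 = rec X. a.(b.a.X + a.a.X + a.a.b.X) :: ··a··> p1
  p1 = b.a.(rec X. a.(b.a.X + a.a.X + a.a.b.X)) + a.a.(rec X. a.(b.a.X + a.a.X + a.a.b.X)) + a.a.b.(rec X. a.(b.a.X + a.a.X + a.a.b.X)) :: ··a··> p2, ··a··> p3, ··b··> p2
  p2 = a.(rec X. a.(b.a.X + a.a.X + a.a.b.X)) :: ··a··> p0
  p3 = a.b.(rec X. a.(b.a.X + a.a.X + a.a.b.X)) :: ··a··> p4
  p4 = b.(rec X. a.(b.a.X + a.a.X + a.a.b.X)) :: ··b··> p0
Q's transition system — 5 states:
  q0 = rec X. a.(b.a.X + a.b.X + a.a.b.X) :: ··a··> q1
  q1 = b.a.(rec X. a.(b.a.X + a.b.X + a.a.b.X)) + a.b.(rec X. a.(b.a.X + a.b.X + a.a.b.X)) + a.a.b.(rec X. a.(b.a.X + a.b.X + a.a.b.X)) :: ··a··> q2, ··a··> q3, ··b··> q4
  q2 = a.b.(rec X. a.(b.a.X + a.b.X + a.a.b.X)) :: ··a··> q3
  q3 = b.(rec X. a.(b.a.X + a.b.X + a.a.b.X)) :: ··b··> q0
  q4 = a.(rec X. a.(b.a.X + a.b.X + a.a.b.X)) :: ··a··> q0
Partition-refinement fixed point:
  B0 = {p0}
  B1 = {p1}
  B2 = {p3}
  B3 = {p4}
  B4 = {p2}
  B5 = {q0}
  B6 = {q1}
  B7 = {q4}
  B8 = {q2}
  B9 = {q3}
p0 ∈ B0, q0 ∈ B5 → different blocks

P ≁ Q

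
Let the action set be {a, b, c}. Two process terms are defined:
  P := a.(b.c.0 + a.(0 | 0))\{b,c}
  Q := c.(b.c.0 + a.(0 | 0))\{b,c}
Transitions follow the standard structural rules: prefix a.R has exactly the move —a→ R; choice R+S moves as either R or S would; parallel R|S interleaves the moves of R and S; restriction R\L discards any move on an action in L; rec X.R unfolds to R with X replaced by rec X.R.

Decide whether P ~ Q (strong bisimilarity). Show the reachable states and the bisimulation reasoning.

not bisimilar

P's transition system — 3 states:
  u0 = a.(b.c.0 + a.(0 | 0))\{b,c} | =a=> u1
  u1 = (b.c.0 + a.(0 | 0))\{b,c} | =a=> u2
  u2 = (0 | 0)\{b,c} | (no moves)
Q's transition system — 3 states:
  v0 = c.(b.c.0 + a.(0 | 0))\{b,c} | =c=> v1
  v1 = (b.c.0 + a.(0 | 0))\{b,c} | =a=> v2
  v2 = (0 | 0)\{b,c} | (no moves)
Bisimilarity quotient blocks:
  B0 = {u0}
  B1 = {u1, v1}
  B2 = {u2, v2}
  B3 = {v0}
u0 ∈ B0, v0 ∈ B3 → different blocks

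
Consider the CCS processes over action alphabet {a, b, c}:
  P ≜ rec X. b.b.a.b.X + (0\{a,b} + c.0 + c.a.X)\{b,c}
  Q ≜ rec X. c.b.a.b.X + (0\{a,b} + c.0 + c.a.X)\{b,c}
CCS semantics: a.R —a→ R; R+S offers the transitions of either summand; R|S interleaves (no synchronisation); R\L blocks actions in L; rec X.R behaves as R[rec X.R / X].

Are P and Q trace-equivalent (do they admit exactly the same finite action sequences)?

NO — witness ⟨b⟩

LTS(P): 4 reachable states
  m0 = rec X. b.b.a.b.X + (0\{a,b} + c.0 + c.a.X)\{b,c} ⊢ —b→ m1
  m1 = b.a.b.(rec X. b.b.a.b.X + (0\{a,b} + c.0 + c.a.X)\{b,c}) ⊢ —b→ m2
  m2 = a.b.(rec X. b.b.a.b.X + (0\{a,b} + c.0 + c.a.X)\{b,c}) ⊢ —a→ m3
  m3 = b.(rec X. b.b.a.b.X + (0\{a,b} + c.0 + c.a.X)\{b,c}) ⊢ —b→ m0
LTS(Q): 4 reachable states
  n0 = rec X. c.b.a.b.X + (0\{a,b} + c.0 + c.a.X)\{b,c} ⊢ —c→ n1
  n1 = b.a.b.(rec X. c.b.a.b.X + (0\{a,b} + c.0 + c.a.X)\{b,c}) ⊢ —b→ n2
  n2 = a.b.(rec X. c.b.a.b.X + (0\{a,b} + c.0 + c.a.X)\{b,c}) ⊢ —a→ n3
  n3 = b.(rec X. c.b.a.b.X + (0\{a,b} + c.0 + c.a.X)\{b,c}) ⊢ —b→ n0
Run σ = ⟨b⟩ on P: start {m0}
  after b @ step 1: {m1}
  — P admits the full trace.
Run σ = ⟨b⟩ on Q: start {n0}
  after b @ step 1: ∅ (Q stuck)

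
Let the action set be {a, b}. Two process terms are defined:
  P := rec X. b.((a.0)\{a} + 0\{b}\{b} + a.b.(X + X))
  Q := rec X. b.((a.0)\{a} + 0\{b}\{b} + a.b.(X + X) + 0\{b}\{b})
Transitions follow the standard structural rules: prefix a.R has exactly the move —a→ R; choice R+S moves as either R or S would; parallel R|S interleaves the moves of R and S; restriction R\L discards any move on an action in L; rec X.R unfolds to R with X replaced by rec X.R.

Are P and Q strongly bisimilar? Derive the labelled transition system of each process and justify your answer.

Reachable graph of P (4 states):
  u0 = rec X. b.((a.0)\{a} + 0\{b}\{b} + a.b.(X + X)) has moves --b--▸ u1
  u1 = (a.0)\{a} + 0\{b}\{b} + a.b.((rec X. b.((a.0)\{a} + 0\{b}\{b} + a.b.(X + X))) + (rec X. b.((a.0)\{a} + 0\{b}\{b} + a.b.(X + X)))) has moves --a--▸ u2
  u2 = b.((rec X. b.((a.0)\{a} + 0\{b}\{b} + a.b.(X + X))) + (rec X. b.((a.0)\{a} + 0\{b}\{b} + a.b.(X + X)))) has moves --b--▸ u3
  u3 = (rec X. b.((a.0)\{a} + 0\{b}\{b} + a.b.(X + X))) + (rec X. b.((a.0)\{a} + 0\{b}\{b} + a.b.(X + X))) has moves --b--▸ u1
Reachable graph of Q (4 states):
  v0 = rec X. b.((a.0)\{a} + 0\{b}\{b} + a.b.(X + X) + 0\{b}\{b}) has moves --b--▸ v1
  v1 = (a.0)\{a} + 0\{b}\{b} + a.b.((rec X. b.((a.0)\{a} + 0\{b}\{b} + a.b.(X + X) + 0\{b}\{b})) + (rec X. b.((a.0)\{a} + 0\{b}\{b} + a.b.(X + X) + 0\{b}\{b}))) + 0\{b}\{b} has moves --a--▸ v2
  v2 = b.((rec X. b.((a.0)\{a} + 0\{b}\{b} + a.b.(X + X) + 0\{b}\{b})) + (rec X. b.((a.0)\{a} + 0\{b}\{b} + a.b.(X + X) + 0\{b}\{b}))) has moves --b--▸ v3
  v3 = (rec X. b.((a.0)\{a} + 0\{b}\{b} + a.b.(X + X) + 0\{b}\{b})) + (rec X. b.((a.0)\{a} + 0\{b}\{b} + a.b.(X + X) + 0\{b}\{b})) has moves --b--▸ v1
Partition-refinement fixed point:
  B0 = {u0, u3, v0, v3}
  B1 = {u1, v1}
  B2 = {u2, v2}
u0 ∈ B0, v0 ∈ B0 → same block

bisimilar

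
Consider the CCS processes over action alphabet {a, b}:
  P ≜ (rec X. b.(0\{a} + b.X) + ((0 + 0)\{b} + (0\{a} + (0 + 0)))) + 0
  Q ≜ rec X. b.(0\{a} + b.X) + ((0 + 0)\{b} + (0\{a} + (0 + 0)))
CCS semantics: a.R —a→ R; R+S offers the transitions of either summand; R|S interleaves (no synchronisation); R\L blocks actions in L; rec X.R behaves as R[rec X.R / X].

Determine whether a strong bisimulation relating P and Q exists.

Reachable graph of P (3 states):
  s0 = (rec X. b.(0\{a} + b.X) + ((0 + 0)\{b} + (0\{a} + (0 + 0)))) + 0 ⊢ =b=> s1
  s1 = 0\{a} + b.(rec X. b.(0\{a} + b.X) + ((0 + 0)\{b} + (0\{a} + (0 + 0)))) ⊢ =b=> s2
  s2 = rec X. b.(0\{a} + b.X) + ((0 + 0)\{b} + (0\{a} + (0 + 0))) ⊢ =b=> s1
Reachable graph of Q (2 states):
  t0 = rec X. b.(0\{a} + b.X) + ((0 + 0)\{b} + (0\{a} + (0 + 0))) ⊢ =b=> t1
  t1 = 0\{a} + b.(rec X. b.(0\{a} + b.X) + ((0 + 0)\{b} + (0\{a} + (0 + 0)))) ⊢ =b=> t0
Bisimilarity quotient blocks:
  B0 = {s0, s1, s2, t0, t1}
s0 ∈ B0, t0 ∈ B0 → same block

bisimilar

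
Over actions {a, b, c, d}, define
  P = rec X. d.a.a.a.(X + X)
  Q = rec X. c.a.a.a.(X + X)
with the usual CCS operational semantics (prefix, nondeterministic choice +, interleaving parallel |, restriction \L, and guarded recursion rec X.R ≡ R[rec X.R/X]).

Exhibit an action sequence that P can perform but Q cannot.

P's transition system — 5 states:
  s0 = rec X. d.a.a.a.(X + X) has moves =d=> s1
  s1 = a.a.a.((rec X. d.a.a.a.(X + X)) + (rec X. d.a.a.a.(X + X))) has moves =a=> s2
  s2 = a.a.((rec X. d.a.a.a.(X + X)) + (rec X. d.a.a.a.(X + X))) has moves =a=> s3
  s3 = a.((rec X. d.a.a.a.(X + X)) + (rec X. d.a.a.a.(X + X))) has moves =a=> s4
  s4 = (rec X. d.a.a.a.(X + X)) + (rec X. d.a.a.a.(X + X)) has moves =d=> s1
Q's transition system — 5 states:
  t0 = rec X. c.a.a.a.(X + X) has moves =c=> t1
  t1 = a.a.a.((rec X. c.a.a.a.(X + X)) + (rec X. c.a.a.a.(X + X))) has moves =a=> t2
  t2 = a.a.((rec X. c.a.a.a.(X + X)) + (rec X. c.a.a.a.(X + X))) has moves =a=> t3
  t3 = a.((rec X. c.a.a.a.(X + X)) + (rec X. c.a.a.a.(X + X))) has moves =a=> t4
  t4 = (rec X. c.a.a.a.(X + X)) + (rec X. c.a.a.a.(X + X)) has moves =c=> t1
Trace ⟨d⟩ through P, begin at {s0}:
  step 1 (d): {s1}
  ✓ P
Trace ⟨d⟩ through Q, begin at {t0}:
  step 1 (d): ∅ (Q stuck)

d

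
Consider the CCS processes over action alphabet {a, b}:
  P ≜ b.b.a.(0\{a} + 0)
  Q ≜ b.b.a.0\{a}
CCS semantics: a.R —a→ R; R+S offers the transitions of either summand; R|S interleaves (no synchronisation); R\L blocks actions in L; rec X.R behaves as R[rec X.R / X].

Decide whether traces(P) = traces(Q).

YES

Reachable graph of P (4 states):
  m0 = b.b.a.(0\{a} + 0) → —b→ m1
  m1 = b.a.(0\{a} + 0) → —b→ m2
  m2 = a.(0\{a} + 0) → —a→ m3
  m3 = 0\{a} + 0 → deadlocked
Reachable graph of Q (4 states):
  n0 = b.b.a.0\{a} → —b→ n1
  n1 = b.a.0\{a} → —b→ n2
  n2 = a.0\{a} → —a→ n3
  n3 = 0\{a} → deadlocked
Coarsest stable partition (strong bisimilarity classes):
  B0 = {m0, n0}
  B1 = {m1, n1}
  B2 = {m2, n2}
  B3 = {m3, n3}
m0 ∈ B0, n0 ∈ B0 → same block
Bisimilar ⇒ trace-equivalent.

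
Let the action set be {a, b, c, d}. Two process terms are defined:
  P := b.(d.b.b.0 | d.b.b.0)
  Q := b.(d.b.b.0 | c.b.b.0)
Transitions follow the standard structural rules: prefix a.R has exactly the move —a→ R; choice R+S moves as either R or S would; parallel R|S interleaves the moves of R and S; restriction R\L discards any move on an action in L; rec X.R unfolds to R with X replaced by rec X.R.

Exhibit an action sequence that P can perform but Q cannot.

bdd

P's transition system — 17 states:
  p0 = b.(d.b.b.0 | d.b.b.0) ⊢ —b→ p1
  p1 = d.b.b.0 | d.b.b.0 ⊢ —d→ p2, —d→ p3
  p2 = b.b.0 | d.b.b.0 ⊢ —b→ p4, —d→ p5
  p3 = d.b.b.0 | b.b.0 ⊢ —b→ p6, —d→ p5
  p4 = b.0 | d.b.b.0 ⊢ —b→ p7, —d→ p8
  p5 = b.b.0 | b.b.0 ⊢ —b→ p8, —b→ p9
  p6 = d.b.b.0 | b.0 ⊢ —b→ p10, —d→ p9
  p7 = 0 | d.b.b.0 ⊢ —d→ p11
  p8 = b.0 | b.b.0 ⊢ —b→ p11, —b→ p12
  p9 = b.b.0 | b.0 ⊢ —b→ p12, —b→ p13
  p10 = d.b.b.0 | 0 ⊢ —d→ p13
  p11 = 0 | b.b.0 ⊢ —b→ p14
  p12 = b.0 | b.0 ⊢ —b→ p14, —b→ p15
  p13 = b.b.0 | 0 ⊢ —b→ p15
  p14 = 0 | b.0 ⊢ —b→ p16
  p15 = b.0 | 0 ⊢ —b→ p16
  p16 = 0 | 0 ⊢ ∅
Q's transition system — 17 states:
  q0 = b.(d.b.b.0 | c.b.b.0) ⊢ —b→ q1
  q1 = d.b.b.0 | c.b.b.0 ⊢ —c→ q2, —d→ q3
  q2 = d.b.b.0 | b.b.0 ⊢ —b→ q4, —d→ q5
  q3 = b.b.0 | c.b.b.0 ⊢ —b→ q6, —c→ q5
  q4 = d.b.b.0 | b.0 ⊢ —b→ q7, —d→ q8
  q5 = b.b.0 | b.b.0 ⊢ —b→ q8, —b→ q9
  q6 = b.0 | c.b.b.0 ⊢ —b→ q10, —c→ q9
  q7 = d.b.b.0 | 0 ⊢ —d→ q11
  q8 = b.b.0 | b.0 ⊢ —b→ q11, —b→ q12
  q9 = b.0 | b.b.0 ⊢ —b→ q12, —b→ q13
  q10 = 0 | c.b.b.0 ⊢ —c→ q13
  q11 = b.b.0 | 0 ⊢ —b→ q14
  q12 = b.0 | b.0 ⊢ —b→ q14, —b→ q15
  q13 = 0 | b.b.0 ⊢ —b→ q15
  q14 = b.0 | 0 ⊢ —b→ q16
  q15 = 0 | b.0 ⊢ —b→ q16
  q16 = 0 | 0 ⊢ ∅
Trace ⟨bdd⟩ through P, begin at {p0}:
  after b @ step 1: {p1}
  after d @ step 2: {p2, p3}
  after d @ step 3: {p5}
  — P admits the full trace.
Trace ⟨bdd⟩ through Q, begin at {q0}:
  after b @ step 1: {q1}
  after d @ step 2: {q3}
  after d @ step 3: ∅  — Q cannot continue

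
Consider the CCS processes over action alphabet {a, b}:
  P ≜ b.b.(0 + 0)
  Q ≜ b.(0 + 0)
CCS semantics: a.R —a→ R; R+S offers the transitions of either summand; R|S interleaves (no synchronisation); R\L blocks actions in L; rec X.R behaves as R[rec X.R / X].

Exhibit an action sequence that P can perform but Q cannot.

LTS(P): 3 reachable states
  s0 = b.b.(0 + 0) has moves =b=> s1
  s1 = b.(0 + 0) has moves =b=> s2
  s2 = 0 + 0 has moves ∅
LTS(Q): 2 reachable states
  t0 = b.(0 + 0) has moves =b=> t1
  t1 = 0 + 0 has moves ∅
Trace ⟨bb⟩ through P, begin at {s0}:
  step 1 (b): {s1}
  step 2 (b): {s2}
  ✓ P
Trace ⟨bb⟩ through Q, begin at {t0}:
  step 1 (b): {t1}
  step 2 (b): no successor for Q

bb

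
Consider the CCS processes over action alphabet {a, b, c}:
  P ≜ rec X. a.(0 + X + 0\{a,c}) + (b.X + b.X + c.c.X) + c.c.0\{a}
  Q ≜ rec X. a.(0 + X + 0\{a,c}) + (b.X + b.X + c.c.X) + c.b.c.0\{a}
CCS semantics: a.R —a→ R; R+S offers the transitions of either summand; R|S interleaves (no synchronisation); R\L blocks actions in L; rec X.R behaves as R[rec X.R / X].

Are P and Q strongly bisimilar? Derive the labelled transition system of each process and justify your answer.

not bisimilar

Reachable graph of P (5 states):
  m0 = rec X. a.(0 + X + 0\{a,c}) + (b.X + b.X + c.c.X) + c.c.0\{a} has moves —a→ m1, —b→ m0, —c→ m2, —c→ m3
  m1 = 0 + (rec X. a.(0 + X + 0\{a,c}) + (b.X + b.X + c.c.X) + c.c.0\{a}) + 0\{a,c} has moves —a→ m1, —b→ m0, —c→ m2, —c→ m3
  m2 = c.(rec X. a.(0 + X + 0\{a,c}) + (b.X + b.X + c.c.X) + c.c.0\{a}) has moves —c→ m0
  m3 = c.0\{a} has moves —c→ m4
  m4 = 0\{a} has moves deadlocked
Reachable graph of Q (6 states):
  n0 = rec X. a.(0 + X + 0\{a,c}) + (b.X + b.X + c.c.X) + c.b.c.0\{a} has moves —a→ n1, —b→ n0, —c→ n2, —c→ n3
  n1 = 0 + (rec X. a.(0 + X + 0\{a,c}) + (b.X + b.X + c.c.X) + c.b.c.0\{a}) + 0\{a,c} has moves —a→ n1, —b→ n0, —c→ n2, —c→ n3
  n2 = b.c.0\{a} has moves —b→ n4
  n3 = c.(rec X. a.(0 + X + 0\{a,c}) + (b.X + b.X + c.c.X) + c.b.c.0\{a}) has moves —c→ n0
  n4 = c.0\{a} has moves —c→ n5
  n5 = 0\{a} has moves deadlocked
Bisimilarity quotient blocks:
  B0 = {m0, m1}
  B1 = {m3, n4}
  B2 = {m4, n5}
  B3 = {m2}
  B4 = {n0, n1}
  B5 = {n2}
  B6 = {n3}
m0 ∈ B0, n0 ∈ B4 → different blocks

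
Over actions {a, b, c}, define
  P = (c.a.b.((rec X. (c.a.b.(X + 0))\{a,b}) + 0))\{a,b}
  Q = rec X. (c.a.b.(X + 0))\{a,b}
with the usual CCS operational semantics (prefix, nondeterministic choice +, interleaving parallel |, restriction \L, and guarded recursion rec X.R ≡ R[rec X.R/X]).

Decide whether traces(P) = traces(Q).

trace-equivalent

Reachable graph of P (2 states):
  m0 = (c.a.b.((rec X. (c.a.b.(X + 0))\{a,b}) + 0))\{a,b} | -c-> m1
  m1 = (a.b.((rec X. (c.a.b.(X + 0))\{a,b}) + 0))\{a,b} | ∅
Reachable graph of Q (2 states):
  n0 = rec X. (c.a.b.(X + 0))\{a,b} | -c-> n1
  n1 = (a.b.((rec X. (c.a.b.(X + 0))\{a,b}) + 0))\{a,b} | ∅
Coarsest stable partition (strong bisimilarity classes):
  B0 = {m0, n0}
  B1 = {m1, n1}
m0 ∈ B0, n0 ∈ B0 → same block
Bisimilar ⇒ trace-equivalent.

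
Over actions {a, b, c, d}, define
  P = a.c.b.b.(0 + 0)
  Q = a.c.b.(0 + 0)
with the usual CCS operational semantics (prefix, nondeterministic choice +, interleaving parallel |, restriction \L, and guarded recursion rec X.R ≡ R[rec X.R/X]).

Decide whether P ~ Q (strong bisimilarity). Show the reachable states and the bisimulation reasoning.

LTS(P): 5 reachable states
  m0 = a.c.b.b.(0 + 0) :: —a→ m1
  m1 = c.b.b.(0 + 0) :: —c→ m2
  m2 = b.b.(0 + 0) :: —b→ m3
  m3 = b.(0 + 0) :: —b→ m4
  m4 = 0 + 0 :: ·
LTS(Q): 4 reachable states
  n0 = a.c.b.(0 + 0) :: —a→ n1
  n1 = c.b.(0 + 0) :: —c→ n2
  n2 = b.(0 + 0) :: —b→ n3
  n3 = 0 + 0 :: ·
Coarsest stable partition (strong bisimilarity classes):
  B0 = {m0}
  B1 = {m1}
  B2 = {m2}
  B3 = {m3, n2}
  B4 = {m4, n3}
  B5 = {n0}
  B6 = {n1}
m0 ∈ B0, n0 ∈ B5 → different blocks

P ≁ Q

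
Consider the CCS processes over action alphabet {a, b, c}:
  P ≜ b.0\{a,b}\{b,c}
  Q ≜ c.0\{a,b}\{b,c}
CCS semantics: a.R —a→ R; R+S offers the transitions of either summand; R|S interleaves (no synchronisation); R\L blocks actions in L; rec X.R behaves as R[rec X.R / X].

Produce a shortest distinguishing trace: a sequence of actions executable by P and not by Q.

b

LTS(P): 2 reachable states
  m0 = b.0\{a,b}\{b,c} → --b--▸ m1
  m1 = 0\{a,b}\{b,c} → ·
LTS(Q): 2 reachable states
  n0 = c.0\{a,b}\{b,c} → --c--▸ n1
  n1 = 0\{a,b}\{b,c} → ·
Executing b from P (initial set {m0}):
  [1] b ⇒ {m1}
  P completes σ.
Executing b from Q (initial set {n0}):
  [1] b ⇒ no successor for Q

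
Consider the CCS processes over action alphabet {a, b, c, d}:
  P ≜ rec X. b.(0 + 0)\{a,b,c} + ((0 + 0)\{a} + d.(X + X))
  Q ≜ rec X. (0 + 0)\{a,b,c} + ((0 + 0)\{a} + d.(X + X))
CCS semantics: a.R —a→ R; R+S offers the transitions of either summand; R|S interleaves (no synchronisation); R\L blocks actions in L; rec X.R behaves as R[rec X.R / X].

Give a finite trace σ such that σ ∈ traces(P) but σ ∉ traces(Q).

b

Reachable graph of P (3 states):
  s0 = rec X. b.(0 + 0)\{a,b,c} + ((0 + 0)\{a} + d.(X + X)) → ··b··> s1, ··d··> s2
  s1 = (0 + 0)\{a,b,c} → ∅
  s2 = (rec X. b.(0 + 0)\{a,b,c} + ((0 + 0)\{a} + d.(X + X))) + (rec X. b.(0 + 0)\{a,b,c} + ((0 + 0)\{a} + d.(X + X))) → ··b··> s1, ··d··> s2
Reachable graph of Q (2 states):
  t0 = rec X. (0 + 0)\{a,b,c} + ((0 + 0)\{a} + d.(X + X)) → ··d··> t1
  t1 = (rec X. (0 + 0)\{a,b,c} + ((0 + 0)\{a} + d.(X + X))) + (rec X. (0 + 0)\{a,b,c} + ((0 + 0)\{a} + d.(X + X))) → ··d··> t1
Executing b from P (initial set {s0}):
  after b @ step 1: {s1}
  P completes σ.
Executing b from Q (initial set {t0}):
  after b @ step 1: ∅ (Q stuck)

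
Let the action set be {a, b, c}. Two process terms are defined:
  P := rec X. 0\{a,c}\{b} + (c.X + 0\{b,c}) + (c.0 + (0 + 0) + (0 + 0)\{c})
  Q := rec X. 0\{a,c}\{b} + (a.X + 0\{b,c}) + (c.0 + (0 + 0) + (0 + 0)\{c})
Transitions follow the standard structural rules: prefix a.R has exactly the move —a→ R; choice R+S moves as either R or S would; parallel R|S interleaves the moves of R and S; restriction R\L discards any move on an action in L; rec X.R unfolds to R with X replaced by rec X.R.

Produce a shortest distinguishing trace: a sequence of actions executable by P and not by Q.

cc

LTS(P): 2 reachable states
  m0 = rec X. 0\{a,c}\{b} + (c.X + 0\{b,c}) + (c.0 + (0 + 0) + (0 + 0)\{c}) :: -c-> m0, -c-> m1
  m1 = 0 :: deadlocked
LTS(Q): 2 reachable states
  n0 = rec X. 0\{a,c}\{b} + (a.X + 0\{b,c}) + (c.0 + (0 + 0) + (0 + 0)\{c}) :: -a-> n0, -c-> n1
  n1 = 0 :: deadlocked
Trace ⟨cc⟩ through P, begin at {m0}:
  step 1 (c): {m0, m1}
  step 2 (c): {m0, m1}
  ✓ P
Trace ⟨cc⟩ through Q, begin at {n0}:
  step 1 (c): {n1}
  step 2 (c): no successor for Q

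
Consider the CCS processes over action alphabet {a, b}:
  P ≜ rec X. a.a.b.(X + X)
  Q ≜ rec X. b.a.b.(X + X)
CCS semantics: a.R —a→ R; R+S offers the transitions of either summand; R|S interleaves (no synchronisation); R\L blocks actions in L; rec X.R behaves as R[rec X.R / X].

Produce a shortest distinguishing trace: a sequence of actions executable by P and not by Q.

a

LTS(P): 4 reachable states
  u0 = rec X. a.a.b.(X + X) ⊢ =a=> u1
  u1 = a.b.((rec X. a.a.b.(X + X)) + (rec X. a.a.b.(X + X))) ⊢ =a=> u2
  u2 = b.((rec X. a.a.b.(X + X)) + (rec X. a.a.b.(X + X))) ⊢ =b=> u3
  u3 = (rec X. a.a.b.(X + X)) + (rec X. a.a.b.(X + X)) ⊢ =a=> u1
LTS(Q): 4 reachable states
  v0 = rec X. b.a.b.(X + X) ⊢ =b=> v1
  v1 = a.b.((rec X. b.a.b.(X + X)) + (rec X. b.a.b.(X + X))) ⊢ =a=> v2
  v2 = b.((rec X. b.a.b.(X + X)) + (rec X. b.a.b.(X + X))) ⊢ =b=> v3
  v3 = (rec X. b.a.b.(X + X)) + (rec X. b.a.b.(X + X)) ⊢ =b=> v1
Executing a from P (initial set {u0}):
  step 1 (a): {u1}
  P completes σ.
Executing a from Q (initial set {v0}):
  step 1 (a): ∅  — Q cannot continue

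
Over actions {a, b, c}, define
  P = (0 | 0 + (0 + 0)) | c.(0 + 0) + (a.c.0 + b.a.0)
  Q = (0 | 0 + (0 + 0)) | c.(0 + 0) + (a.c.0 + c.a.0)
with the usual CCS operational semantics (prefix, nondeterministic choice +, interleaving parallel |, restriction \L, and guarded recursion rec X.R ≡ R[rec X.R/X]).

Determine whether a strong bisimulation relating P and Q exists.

P ≁ Q

P's transition system — 5 states:
  s0 = (0 | 0 + (0 + 0)) | c.(0 + 0) + (a.c.0 + b.a.0) :: -a-> s1, -b-> s2, -c-> s3
  s1 = c.0 :: -c-> s4
  s2 = a.0 :: -a-> s4
  s3 = (0 | 0 + (0 + 0)) | (0 + 0) :: stopped
  s4 = 0 :: stopped
Q's transition system — 5 states:
  t0 = (0 | 0 + (0 + 0)) | c.(0 + 0) + (a.c.0 + c.a.0) :: -a-> t1, -c-> t2, -c-> t3
  t1 = c.0 :: -c-> t4
  t2 = (0 | 0 + (0 + 0)) | (0 + 0) :: stopped
  t3 = a.0 :: -a-> t4
  t4 = 0 :: stopped
Coarsest stable partition (strong bisimilarity classes):
  B0 = {s0}
  B1 = {s2, t3}
  B2 = {s3, s4, t2, t4}
  B3 = {s1, t1}
  B4 = {t0}
s0 ∈ B0, t0 ∈ B4 → different blocks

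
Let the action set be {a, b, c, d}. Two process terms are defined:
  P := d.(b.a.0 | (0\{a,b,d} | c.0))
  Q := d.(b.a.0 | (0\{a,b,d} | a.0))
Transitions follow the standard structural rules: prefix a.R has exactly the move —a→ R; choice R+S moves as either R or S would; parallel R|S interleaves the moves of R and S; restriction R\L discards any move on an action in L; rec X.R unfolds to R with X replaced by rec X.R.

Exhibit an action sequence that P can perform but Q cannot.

dc

LTS(P): 7 reachable states
  s0 = d.(b.a.0 | (0\{a,b,d} | c.0)) ⊢ -d-> s1
  s1 = b.a.0 | (0\{a,b,d} | c.0) ⊢ -b-> s2, -c-> s3
  s2 = a.0 | (0\{a,b,d} | c.0) ⊢ -a-> s4, -c-> s5
  s3 = b.a.0 | (0\{a,b,d} | 0) ⊢ -b-> s5
  s4 = 0 | (0\{a,b,d} | c.0) ⊢ -c-> s6
  s5 = a.0 | (0\{a,b,d} | 0) ⊢ -a-> s6
  s6 = 0 | (0\{a,b,d} | 0) ⊢ stopped
LTS(Q): 7 reachable states
  t0 = d.(b.a.0 | (0\{a,b,d} | a.0)) ⊢ -d-> t1
  t1 = b.a.0 | (0\{a,b,d} | a.0) ⊢ -a-> t2, -b-> t3
  t2 = b.a.0 | (0\{a,b,d} | 0) ⊢ -b-> t4
  t3 = a.0 | (0\{a,b,d} | a.0) ⊢ -a-> t4, -a-> t5
  t4 = a.0 | (0\{a,b,d} | 0) ⊢ -a-> t6
  t5 = 0 | (0\{a,b,d} | a.0) ⊢ -a-> t6
  t6 = 0 | (0\{a,b,d} | 0) ⊢ stopped
Trace ⟨dc⟩ through P, begin at {s0}:
  after d @ step 1: {s1}
  after c @ step 2: {s3}
  P completes σ.
Trace ⟨dc⟩ through Q, begin at {t0}:
  after d @ step 1: {t1}
  after c @ step 2: ∅ (Q stuck)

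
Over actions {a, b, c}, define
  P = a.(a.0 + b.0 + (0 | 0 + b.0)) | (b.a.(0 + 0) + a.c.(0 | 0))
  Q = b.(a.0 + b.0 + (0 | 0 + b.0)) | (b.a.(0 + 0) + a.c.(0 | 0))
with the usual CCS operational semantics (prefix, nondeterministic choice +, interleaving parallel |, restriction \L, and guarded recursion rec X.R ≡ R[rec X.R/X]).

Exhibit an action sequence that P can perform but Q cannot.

aa

P's transition system — 15 states:
  m0 = a.(a.0 + b.0 + (0 | 0 + b.0)) | (b.a.(0 + 0) + a.c.(0 | 0)) :: --a--▸ m1, --a--▸ m2, --b--▸ m3
  m1 = (a.0 + b.0 + (0 | 0 + b.0)) | (b.a.(0 + 0) + a.c.(0 | 0)) :: --a--▸ m4, --a--▸ m5, --b--▸ m5, --b--▸ m6
  m2 = a.(a.0 + b.0 + (0 | 0 + b.0)) | c.(0 | 0) :: --a--▸ m4, --c--▸ m7
  m3 = a.(a.0 + b.0 + (0 | 0 + b.0)) | a.(0 + 0) :: --a--▸ m6, --a--▸ m8
  m4 = (a.0 + b.0 + (0 | 0 + b.0)) | c.(0 | 0) :: --a--▸ m9, --b--▸ m9, --c--▸ m10
  m5 = 0 | (b.a.(0 + 0) + a.c.(0 | 0)) :: --a--▸ m9, --b--▸ m11
  m6 = (a.0 + b.0 + (0 | 0 + b.0)) | a.(0 + 0) :: --a--▸ m11, --a--▸ m12, --b--▸ m11
  m7 = a.(a.0 + b.0 + (0 | 0 + b.0)) | (0 | 0) :: --a--▸ m10
  m8 = a.(a.0 + b.0 + (0 | 0 + b.0)) | (0 + 0) :: --a--▸ m12
  m9 = 0 | c.(0 | 0) :: --c--▸ m13
  m10 = (a.0 + b.0 + (0 | 0 + b.0)) | (0 | 0) :: --a--▸ m13, --b--▸ m13
  m11 = 0 | a.(0 + 0) :: --a--▸ m14
  m12 = (a.0 + b.0 + (0 | 0 + b.0)) | (0 + 0) :: --a--▸ m14, --b--▸ m14
  m13 = 0 | (0 | 0) :: deadlocked
  m14 = 0 | (0 + 0) :: deadlocked
Q's transition system — 15 states:
  n0 = b.(a.0 + b.0 + (0 | 0 + b.0)) | (b.a.(0 + 0) + a.c.(0 | 0)) :: --a--▸ n1, --b--▸ n2, --b--▸ n3
  n1 = b.(a.0 + b.0 + (0 | 0 + b.0)) | c.(0 | 0) :: --b--▸ n4, --c--▸ n5
  n2 = (a.0 + b.0 + (0 | 0 + b.0)) | (b.a.(0 + 0) + a.c.(0 | 0)) :: --a--▸ n4, --a--▸ n6, --b--▸ n6, --b--▸ n7
  n3 = b.(a.0 + b.0 + (0 | 0 + b.0)) | a.(0 + 0) :: --a--▸ n8, --b--▸ n7
  n4 = (a.0 + b.0 + (0 | 0 + b.0)) | c.(0 | 0) :: --a--▸ n9, --b--▸ n9, --c--▸ n10
  n5 = b.(a.0 + b.0 + (0 | 0 + b.0)) | (0 | 0) :: --b--▸ n10
  n6 = 0 | (b.a.(0 + 0) + a.c.(0 | 0)) :: --a--▸ n9, --b--▸ n11
  n7 = (a.0 + b.0 + (0 | 0 + b.0)) | a.(0 + 0) :: --a--▸ n11, --a--▸ n12, --b--▸ n11
  n8 = b.(a.0 + b.0 + (0 | 0 + b.0)) | (0 + 0) :: --b--▸ n12
  n9 = 0 | c.(0 | 0) :: --c--▸ n13
  n10 = (a.0 + b.0 + (0 | 0 + b.0)) | (0 | 0) :: --a--▸ n13, --b--▸ n13
  n11 = 0 | a.(0 + 0) :: --a--▸ n14
  n12 = (a.0 + b.0 + (0 | 0 + b.0)) | (0 + 0) :: --a--▸ n14, --b--▸ n14
  n13 = 0 | (0 | 0) :: deadlocked
  n14 = 0 | (0 + 0) :: deadlocked
Run σ = ⟨aa⟩ on P: start {m0}
  step 1 (a): {m1, m2}
  step 2 (a): {m4, m5}
  P completes σ.
Run σ = ⟨aa⟩ on Q: start {n0}
  step 1 (a): {n1}
  step 2 (a): no successor for Q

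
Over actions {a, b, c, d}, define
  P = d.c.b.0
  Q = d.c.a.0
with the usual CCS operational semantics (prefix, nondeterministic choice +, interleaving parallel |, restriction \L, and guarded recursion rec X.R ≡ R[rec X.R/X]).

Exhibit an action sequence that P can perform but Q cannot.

dcb

LTS(P): 4 reachable states
  m0 = d.c.b.0 → —d→ m1
  m1 = c.b.0 → —c→ m2
  m2 = b.0 → —b→ m3
  m3 = 0 → ·
LTS(Q): 4 reachable states
  n0 = d.c.a.0 → —d→ n1
  n1 = c.a.0 → —c→ n2
  n2 = a.0 → —a→ n3
  n3 = 0 → ·
Run σ = ⟨dcb⟩ on P: start {m0}
  after d @ step 1: {m1}
  after c @ step 2: {m2}
  after b @ step 3: {m3}
  P completes σ.
Run σ = ⟨dcb⟩ on Q: start {n0}
  after d @ step 1: {n1}
  after c @ step 2: {n2}
  after b @ step 3: ∅ (Q stuck)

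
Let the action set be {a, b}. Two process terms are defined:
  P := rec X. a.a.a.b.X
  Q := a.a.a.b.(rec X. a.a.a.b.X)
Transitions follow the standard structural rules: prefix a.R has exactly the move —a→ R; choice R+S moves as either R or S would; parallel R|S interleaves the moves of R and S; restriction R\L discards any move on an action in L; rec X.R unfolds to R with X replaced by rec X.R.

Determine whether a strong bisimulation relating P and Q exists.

LTS(P): 4 reachable states
  m0 = rec X. a.a.a.b.X → =a=> m1
  m1 = a.a.b.(rec X. a.a.a.b.X) → =a=> m2
  m2 = a.b.(rec X. a.a.a.b.X) → =a=> m3
  m3 = b.(rec X. a.a.a.b.X) → =b=> m0
LTS(Q): 5 reachable states
  n0 = a.a.a.b.(rec X. a.a.a.b.X) → =a=> n1
  n1 = a.a.b.(rec X. a.a.a.b.X) → =a=> n2
  n2 = a.b.(rec X. a.a.a.b.X) → =a=> n3
  n3 = b.(rec X. a.a.a.b.X) → =b=> n4
  n4 = rec X. a.a.a.b.X → =a=> n1
Bisimilarity quotient blocks:
  B0 = {m0, n0, n4}
  B1 = {m1, n1}
  B2 = {m2, n2}
  B3 = {m3, n3}
m0 ∈ B0, n0 ∈ B0 → same block

YES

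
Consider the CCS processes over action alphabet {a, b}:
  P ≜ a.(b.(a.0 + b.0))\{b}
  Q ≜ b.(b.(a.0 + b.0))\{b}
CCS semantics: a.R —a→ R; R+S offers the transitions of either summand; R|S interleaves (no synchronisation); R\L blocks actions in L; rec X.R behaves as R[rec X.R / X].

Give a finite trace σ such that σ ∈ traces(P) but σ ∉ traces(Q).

P's transition system — 2 states:
  p0 = a.(b.(a.0 + b.0))\{b} has moves --a--▸ p1
  p1 = (b.(a.0 + b.0))\{b} has moves ·
Q's transition system — 2 states:
  q0 = b.(b.(a.0 + b.0))\{b} has moves --b--▸ q1
  q1 = (b.(a.0 + b.0))\{b} has moves ·
Executing a from P (initial set {p0}):
  after a @ step 1: {p1}
  P completes σ.
Executing a from Q (initial set {q0}):
  after a @ step 1: ∅ (Q stuck)

a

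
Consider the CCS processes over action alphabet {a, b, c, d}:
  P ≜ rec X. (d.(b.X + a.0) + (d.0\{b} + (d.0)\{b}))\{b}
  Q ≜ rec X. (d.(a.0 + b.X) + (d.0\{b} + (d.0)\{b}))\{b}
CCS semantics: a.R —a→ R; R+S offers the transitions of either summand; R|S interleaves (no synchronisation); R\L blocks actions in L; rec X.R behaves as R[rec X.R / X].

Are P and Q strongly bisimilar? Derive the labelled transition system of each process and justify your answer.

bisimilar

P's transition system — 4 states:
  u0 = rec X. (d.(b.X + a.0) + (d.0\{b} + (d.0)\{b}))\{b} :: —d→ u1, —d→ u2
  u1 = (b.(rec X. (d.(b.X + a.0) + (d.0\{b} + (d.0)\{b}))\{b}) + a.0)\{b} :: —a→ u3
  u2 = 0\{b}\{b} :: ·
  u3 = 0\{b} :: ·
Q's transition system — 4 states:
  v0 = rec X. (d.(a.0 + b.X) + (d.0\{b} + (d.0)\{b}))\{b} :: —d→ v1, —d→ v2
  v1 = (a.0 + b.(rec X. (d.(a.0 + b.X) + (d.0\{b} + (d.0)\{b}))\{b}))\{b} :: —a→ v3
  v2 = 0\{b}\{b} :: ·
  v3 = 0\{b} :: ·
Bisimilarity quotient blocks:
  B0 = {u0, v0}
  B1 = {u2, u3, v2, v3}
  B2 = {u1, v1}
u0 ∈ B0, v0 ∈ B0 → same block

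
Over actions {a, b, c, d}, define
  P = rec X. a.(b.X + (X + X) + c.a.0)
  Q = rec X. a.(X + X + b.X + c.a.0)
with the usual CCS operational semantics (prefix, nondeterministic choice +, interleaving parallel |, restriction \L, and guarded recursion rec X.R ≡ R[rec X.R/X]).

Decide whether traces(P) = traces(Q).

LTS(P): 4 reachable states
  s0 = rec X. a.(b.X + (X + X) + c.a.0) ⊢ =a=> s1
  s1 = b.(rec X. a.(b.X + (X + X) + c.a.0)) + ((rec X. a.(b.X + (X + X) + c.a.0)) + (rec X. a.(b.X + (X + X) + c.a.0))) + c.a.0 ⊢ =a=> s1, =b=> s0, =c=> s2
  s2 = a.0 ⊢ =a=> s3
  s3 = 0 ⊢ (no moves)
LTS(Q): 4 reachable states
  t0 = rec X. a.(X + X + b.X + c.a.0) ⊢ =a=> t1
  t1 = (rec X. a.(X + X + b.X + c.a.0)) + (rec X. a.(X + X + b.X + c.a.0)) + b.(rec X. a.(X + X + b.X + c.a.0)) + c.a.0 ⊢ =a=> t1, =b=> t0, =c=> t2
  t2 = a.0 ⊢ =a=> t3
  t3 = 0 ⊢ (no moves)
Partition-refinement fixed point:
  B0 = {s0, t0}
  B1 = {s1, t1}
  B2 = {s2, t2}
  B3 = {s3, t3}
s0 ∈ B0, t0 ∈ B0 → same block
Bisimilar ⇒ trace-equivalent.

traces(P) = traces(Q)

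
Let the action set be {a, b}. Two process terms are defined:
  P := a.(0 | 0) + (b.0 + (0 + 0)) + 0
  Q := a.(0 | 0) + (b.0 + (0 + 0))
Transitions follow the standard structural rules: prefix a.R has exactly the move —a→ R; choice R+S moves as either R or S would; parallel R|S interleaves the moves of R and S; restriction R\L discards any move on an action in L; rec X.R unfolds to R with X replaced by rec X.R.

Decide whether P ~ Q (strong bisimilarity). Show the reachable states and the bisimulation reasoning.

P's transition system — 3 states:
  s0 = a.(0 | 0) + (b.0 + (0 + 0)) + 0 :: --a--▸ s1, --b--▸ s2
  s1 = 0 | 0 :: (no moves)
  s2 = 0 :: (no moves)
Q's transition system — 3 states:
  t0 = a.(0 | 0) + (b.0 + (0 + 0)) :: --a--▸ t1, --b--▸ t2
  t1 = 0 | 0 :: (no moves)
  t2 = 0 :: (no moves)
Bisimilarity quotient blocks:
  B0 = {s0, t0}
  B1 = {s1, s2, t1, t2}
s0 ∈ B0, t0 ∈ B0 → same block

P ~ Q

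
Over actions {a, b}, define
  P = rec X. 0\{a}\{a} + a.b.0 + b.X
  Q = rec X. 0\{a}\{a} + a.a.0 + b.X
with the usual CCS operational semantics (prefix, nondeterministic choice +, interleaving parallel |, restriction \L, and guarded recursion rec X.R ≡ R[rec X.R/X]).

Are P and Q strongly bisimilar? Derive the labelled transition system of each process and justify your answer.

NO

P's transition system — 3 states:
  m0 = rec X. 0\{a}\{a} + a.b.0 + b.X → =a=> m1, =b=> m0
  m1 = b.0 → =b=> m2
  m2 = 0 → ·
Q's transition system — 3 states:
  n0 = rec X. 0\{a}\{a} + a.a.0 + b.X → =a=> n1, =b=> n0
  n1 = a.0 → =a=> n2
  n2 = 0 → ·
Partition-refinement fixed point:
  B0 = {m0}
  B1 = {m1}
  B2 = {m2, n2}
  B3 = {n0}
  B4 = {n1}
m0 ∈ B0, n0 ∈ B3 → different blocks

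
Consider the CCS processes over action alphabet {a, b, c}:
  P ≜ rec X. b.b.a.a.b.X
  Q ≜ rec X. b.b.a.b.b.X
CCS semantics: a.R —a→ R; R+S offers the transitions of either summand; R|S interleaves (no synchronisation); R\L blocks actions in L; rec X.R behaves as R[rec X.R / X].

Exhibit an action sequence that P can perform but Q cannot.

P's transition system — 5 states:
  m0 = rec X. b.b.a.a.b.X | -b-> m1
  m1 = b.a.a.b.(rec X. b.b.a.a.b.X) | -b-> m2
  m2 = a.a.b.(rec X. b.b.a.a.b.X) | -a-> m3
  m3 = a.b.(rec X. b.b.a.a.b.X) | -a-> m4
  m4 = b.(rec X. b.b.a.a.b.X) | -b-> m0
Q's transition system — 5 states:
  n0 = rec X. b.b.a.b.b.X | -b-> n1
  n1 = b.a.b.b.(rec X. b.b.a.b.b.X) | -b-> n2
  n2 = a.b.b.(rec X. b.b.a.b.b.X) | -a-> n3
  n3 = b.b.(rec X. b.b.a.b.b.X) | -b-> n4
  n4 = b.(rec X. b.b.a.b.b.X) | -b-> n0
Executing bbaa from P (initial set {m0}):
  [1] b ⇒ {m1}
  [2] b ⇒ {m2}
  [3] a ⇒ {m3}
  [4] a ⇒ {m4}
  — P admits the full trace.
Executing bbaa from Q (initial set {n0}):
  [1] b ⇒ {n1}
  [2] b ⇒ {n2}
  [3] a ⇒ {n3}
  [4] a ⇒ ∅ (Q stuck)

bbaa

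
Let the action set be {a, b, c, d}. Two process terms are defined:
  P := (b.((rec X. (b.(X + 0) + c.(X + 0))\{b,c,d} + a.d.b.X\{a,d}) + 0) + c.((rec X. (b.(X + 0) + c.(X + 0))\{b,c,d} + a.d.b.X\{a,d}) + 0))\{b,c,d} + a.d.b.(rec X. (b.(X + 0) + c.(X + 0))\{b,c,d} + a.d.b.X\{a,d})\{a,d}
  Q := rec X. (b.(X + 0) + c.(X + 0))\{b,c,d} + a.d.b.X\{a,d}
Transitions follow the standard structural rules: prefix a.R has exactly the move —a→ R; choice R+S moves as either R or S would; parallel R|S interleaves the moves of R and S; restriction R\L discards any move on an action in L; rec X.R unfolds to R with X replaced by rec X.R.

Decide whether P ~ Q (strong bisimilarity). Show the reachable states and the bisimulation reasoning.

P ~ Q

P's transition system — 4 states:
  m0 = (b.((rec X. (b.(X + 0) + c.(X + 0))\{b,c,d} + a.d.b.X\{a,d}) + 0) + c.((rec X. (b.(X + 0) + c.(X + 0))\{b,c,d} + a.d.b.X\{a,d}) + 0))\{b,c,d} + a.d.b.(rec X. (b.(X + 0) + c.(X + 0))\{b,c,d} + a.d.b.X\{a,d})\{a,d} :: --a--▸ m1
  m1 = d.b.(rec X. (b.(X + 0) + c.(X + 0))\{b,c,d} + a.d.b.X\{a,d})\{a,d} :: --d--▸ m2
  m2 = b.(rec X. (b.(X + 0) + c.(X + 0))\{b,c,d} + a.d.b.X\{a,d})\{a,d} :: --b--▸ m3
  m3 = (rec X. (b.(X + 0) + c.(X + 0))\{b,c,d} + a.d.b.X\{a,d})\{a,d} :: deadlocked
Q's transition system — 4 states:
  n0 = rec X. (b.(X + 0) + c.(X + 0))\{b,c,d} + a.d.b.X\{a,d} :: --a--▸ n1
  n1 = d.b.(rec X. (b.(X + 0) + c.(X + 0))\{b,c,d} + a.d.b.X\{a,d})\{a,d} :: --d--▸ n2
  n2 = b.(rec X. (b.(X + 0) + c.(X + 0))\{b,c,d} + a.d.b.X\{a,d})\{a,d} :: --b--▸ n3
  n3 = (rec X. (b.(X + 0) + c.(X + 0))\{b,c,d} + a.d.b.X\{a,d})\{a,d} :: deadlocked
Bisimilarity quotient blocks:
  B0 = {m0, n0}
  B1 = {m1, n1}
  B2 = {m2, n2}
  B3 = {m3, n3}
m0 ∈ B0, n0 ∈ B0 → same block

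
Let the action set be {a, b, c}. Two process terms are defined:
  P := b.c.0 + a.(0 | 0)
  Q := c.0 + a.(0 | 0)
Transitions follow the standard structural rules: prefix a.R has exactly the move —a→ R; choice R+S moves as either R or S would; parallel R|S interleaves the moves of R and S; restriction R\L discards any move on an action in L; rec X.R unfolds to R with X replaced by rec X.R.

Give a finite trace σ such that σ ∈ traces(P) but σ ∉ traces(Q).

LTS(P): 4 reachable states
  m0 = b.c.0 + a.(0 | 0) | -a-> m1, -b-> m2
  m1 = 0 | 0 | stopped
  m2 = c.0 | -c-> m3
  m3 = 0 | stopped
LTS(Q): 3 reachable states
  n0 = c.0 + a.(0 | 0) | -a-> n1, -c-> n2
  n1 = 0 | 0 | stopped
  n2 = 0 | stopped
Trace ⟨b⟩ through P, begin at {m0}:
  after b @ step 1: {m2}
  ✓ P
Trace ⟨b⟩ through Q, begin at {n0}:
  after b @ step 1: ∅  — Q cannot continue

b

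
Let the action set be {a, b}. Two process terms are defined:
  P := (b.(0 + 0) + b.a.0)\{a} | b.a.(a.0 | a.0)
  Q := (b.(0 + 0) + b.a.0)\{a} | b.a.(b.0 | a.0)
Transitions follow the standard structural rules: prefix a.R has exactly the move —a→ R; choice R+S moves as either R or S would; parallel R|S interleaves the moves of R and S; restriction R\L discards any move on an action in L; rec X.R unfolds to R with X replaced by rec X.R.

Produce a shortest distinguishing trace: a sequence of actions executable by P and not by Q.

LTS(P): 18 reachable states
  u0 = (b.(0 + 0) + b.a.0)\{a} | b.a.(a.0 | a.0) ⊢ -b-> u1, -b-> u2, -b-> u3
  u1 = (0 + 0)\{a} | b.a.(a.0 | a.0) ⊢ -b-> u4
  u2 = (a.0)\{a} | b.a.(a.0 | a.0) ⊢ -b-> u5
  u3 = (b.(0 + 0) + b.a.0)\{a} | a.(a.0 | a.0) ⊢ -a-> u6, -b-> u4, -b-> u5
  u4 = (0 + 0)\{a} | a.(a.0 | a.0) ⊢ -a-> u7
  u5 = (a.0)\{a} | a.(a.0 | a.0) ⊢ -a-> u8
  u6 = (b.(0 + 0) + b.a.0)\{a} | (a.0 | a.0) ⊢ -a-> u10, -a-> u9, -b-> u7, -b-> u8
  u7 = (0 + 0)\{a} | (a.0 | a.0) ⊢ -a-> u11, -a-> u12
  u8 = (a.0)\{a} | (a.0 | a.0) ⊢ -a-> u13, -a-> u14
  u9 = (b.(0 + 0) + b.a.0)\{a} | (0 | a.0) ⊢ -a-> u15, -b-> u11, -b-> u13
  u10 = (b.(0 + 0) + b.a.0)\{a} | (a.0 | 0) ⊢ -a-> u15, -b-> u12, -b-> u14
  u11 = (0 + 0)\{a} | (0 | a.0) ⊢ -a-> u16
  u12 = (0 + 0)\{a} | (a.0 | 0) ⊢ -a-> u16
  u13 = (a.0)\{a} | (0 | a.0) ⊢ -a-> u17
  u14 = (a.0)\{a} | (a.0 | 0) ⊢ -a-> u17
  u15 = (b.(0 + 0) + b.a.0)\{a} | (0 | 0) ⊢ -b-> u16, -b-> u17
  u16 = (0 + 0)\{a} | (0 | 0) ⊢ (no moves)
  u17 = (a.0)\{a} | (0 | 0) ⊢ (no moves)
LTS(Q): 18 reachable states
  v0 = (b.(0 + 0) + b.a.0)\{a} | b.a.(b.0 | a.0) ⊢ -b-> v1, -b-> v2, -b-> v3
  v1 = (0 + 0)\{a} | b.a.(b.0 | a.0) ⊢ -b-> v4
  v2 = (a.0)\{a} | b.a.(b.0 | a.0) ⊢ -b-> v5
  v3 = (b.(0 + 0) + b.a.0)\{a} | a.(b.0 | a.0) ⊢ -a-> v6, -b-> v4, -b-> v5
  v4 = (0 + 0)\{a} | a.(b.0 | a.0) ⊢ -a-> v7
  v5 = (a.0)\{a} | a.(b.0 | a.0) ⊢ -a-> v8
  v6 = (b.(0 + 0) + b.a.0)\{a} | (b.0 | a.0) ⊢ -a-> v9, -b-> v10, -b-> v7, -b-> v8
  v7 = (0 + 0)\{a} | (b.0 | a.0) ⊢ -a-> v11, -b-> v12
  v8 = (a.0)\{a} | (b.0 | a.0) ⊢ -a-> v13, -b-> v14
  v9 = (b.(0 + 0) + b.a.0)\{a} | (b.0 | 0) ⊢ -b-> v11, -b-> v13, -b-> v15
  v10 = (b.(0 + 0) + b.a.0)\{a} | (0 | a.0) ⊢ -a-> v15, -b-> v12, -b-> v14
  v11 = (0 + 0)\{a} | (b.0 | 0) ⊢ -b-> v16
  v12 = (0 + 0)\{a} | (0 | a.0) ⊢ -a-> v16
  v13 = (a.0)\{a} | (b.0 | 0) ⊢ -b-> v17
  v14 = (a.0)\{a} | (0 | a.0) ⊢ -a-> v17
  v15 = (b.(0 + 0) + b.a.0)\{a} | (0 | 0) ⊢ -b-> v16, -b-> v17
  v16 = (0 + 0)\{a} | (0 | 0) ⊢ (no moves)
  v17 = (a.0)\{a} | (0 | 0) ⊢ (no moves)
Run σ = ⟨baaa⟩ on P: start {u0}
  [1] b ⇒ {u1, u2, u3}
  [2] a ⇒ {u6}
  [3] a ⇒ {u10, u9}
  [4] a ⇒ {u15}
  — P admits the full trace.
Run σ = ⟨baaa⟩ on Q: start {v0}
  [1] b ⇒ {v1, v2, v3}
  [2] a ⇒ {v6}
  [3] a ⇒ {v9}
  [4] a ⇒ no successor for Q

baaa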